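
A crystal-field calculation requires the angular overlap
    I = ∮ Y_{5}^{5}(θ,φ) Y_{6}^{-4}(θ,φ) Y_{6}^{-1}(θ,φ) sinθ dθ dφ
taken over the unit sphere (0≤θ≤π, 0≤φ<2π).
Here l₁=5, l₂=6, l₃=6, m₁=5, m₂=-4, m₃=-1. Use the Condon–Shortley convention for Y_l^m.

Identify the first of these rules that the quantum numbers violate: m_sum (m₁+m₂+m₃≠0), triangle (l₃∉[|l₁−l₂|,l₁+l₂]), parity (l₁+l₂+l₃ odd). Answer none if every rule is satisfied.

Σmᵢ = 0  ✓
l₃∈[|l₁−l₂|,l₁+l₂]=[1,11], have l₃=6  ✓
Σlᵢ = 17 ⇒ odd  ✗

parity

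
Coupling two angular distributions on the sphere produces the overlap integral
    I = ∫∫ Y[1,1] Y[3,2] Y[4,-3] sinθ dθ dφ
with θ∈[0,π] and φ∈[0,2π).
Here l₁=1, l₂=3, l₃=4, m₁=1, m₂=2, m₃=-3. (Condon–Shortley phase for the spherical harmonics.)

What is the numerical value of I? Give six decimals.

-0.282095

Rules hold: Σm=0, L=8 even, 2≤4≤4.
N = 3·7·9 = 189
Δ = 0!·2!·6!/9! = 1/252
Racah Σ t=0..0: t=0:+1/36 = 1/36
⇒ 3j(1 3 4; 0 0 0)² = 4/63, sgn +1
Racah Σ t=0..0: t=0:+1/240 = 1/240
⇒ 3j(1 3 4; 1 2 -3)² = 1/12, sgn -1
4πI² = N·(3j₀)²·(3jₘ)² = 1/1
I = -1·√(1/4π) = -0.28209479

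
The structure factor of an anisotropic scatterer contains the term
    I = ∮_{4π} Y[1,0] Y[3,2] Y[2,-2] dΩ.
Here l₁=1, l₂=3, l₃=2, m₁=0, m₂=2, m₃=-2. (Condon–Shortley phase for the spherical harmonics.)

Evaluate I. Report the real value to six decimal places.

0.184674

Checks pass: Σm=0; 6 even; l₃=2∈[2,4].
(2·1+1)(2·3+1)(2·2+1) = 105
Δ: 2! 0! 4! / 7! → 1/105
sum: t=1:−1/4 = -1/4
3j²(1 3 2; 0 0 0) = Δ·Π!·Σ² = 3/35  (sign -1)
sum: t=1:−1/24 = -1/24
3j²(1 3 2; 0 2 -2) = Δ·Π!·Σ² = 1/21  (sign -1)
combine: 4πI² = 105·3/35·1/21 = 3/7
take √, sign +1: I = 0.18467439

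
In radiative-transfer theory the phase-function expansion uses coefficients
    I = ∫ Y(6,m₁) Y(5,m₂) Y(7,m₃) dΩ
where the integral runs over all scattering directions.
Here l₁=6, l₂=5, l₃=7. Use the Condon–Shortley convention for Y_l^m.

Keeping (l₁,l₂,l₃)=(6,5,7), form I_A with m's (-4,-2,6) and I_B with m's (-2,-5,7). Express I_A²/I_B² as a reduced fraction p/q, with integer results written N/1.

1/14

Shared (l₁,l₂,l₃)=(6,5,7): N and (l;000)² cancel in I_A²/I_B².
A: Δ = 4!·8!·6!/19! = 1/174594420; Racah Σ t=2..3: t=2:+1/19353600 t=3:−1/21772800 = 1/174182400; ⇒ 3j(6 5 7; -4 -2 6)² = 1/3876, sgn -1
B: Δ = 4!·8!·6!/19! = 1/174594420; Racah Σ t=0..0: t=0:+1/696729600 = 1/696729600; ⇒ 3j(6 5 7; -2 -5 7)² = 7/1938, sgn +1
I_A²/I_B² = (1/3876)/(7/1938) = 1/14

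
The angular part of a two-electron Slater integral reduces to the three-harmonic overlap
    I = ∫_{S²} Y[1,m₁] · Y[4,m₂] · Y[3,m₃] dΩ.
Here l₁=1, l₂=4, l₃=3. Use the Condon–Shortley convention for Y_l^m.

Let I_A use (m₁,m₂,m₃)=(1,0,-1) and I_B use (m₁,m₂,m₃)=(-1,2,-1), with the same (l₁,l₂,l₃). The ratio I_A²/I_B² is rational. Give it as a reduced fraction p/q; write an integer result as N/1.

2/5

Same 1,4,3: normalisation and zero-m 3j drop out of the ratio.
A: Δ: 2! 0! 6! / 9! → 1/252; sum: t=0:+1/96 = 1/96; 3j²(1 4 3; 1 0 -1) = Δ·Π!·Σ² = 1/42  (sign +1)
B: Δ: 2! 0! 6! / 9! → 1/252; sum: t=2:+1/96 = 1/96; 3j²(1 4 3; -1 2 -1) = Δ·Π!·Σ² = 5/84  (sign +1)
I_A²/I_B² = (1/42)/(5/84) = 2/5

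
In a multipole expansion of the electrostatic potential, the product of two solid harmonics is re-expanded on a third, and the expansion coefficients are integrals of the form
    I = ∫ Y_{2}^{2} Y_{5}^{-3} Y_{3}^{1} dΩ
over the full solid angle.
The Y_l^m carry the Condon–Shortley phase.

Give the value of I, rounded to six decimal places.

Checks pass: Σm=0; 10 even; l₃=3∈[3,7].
(2·2+1)(2·5+1)(2·3+1) = 385
Δ: 4! 0! 6! / 11! → 1/2310
sum: t=2:+1/144 = 1/144
3j²(2 5 3; 0 0 0) = Δ·Π!·Σ² = 10/231  (sign -1)
sum: t=0:+1/1152 = 1/1152
3j²(2 5 3; 2 -3 1) = Δ·Π!·Σ² = 1/33  (sign +1)
combine: 4πI² = 385·10/231·1/33 = 50/99
take √, sign -1: I = -0.20047604

-0.200476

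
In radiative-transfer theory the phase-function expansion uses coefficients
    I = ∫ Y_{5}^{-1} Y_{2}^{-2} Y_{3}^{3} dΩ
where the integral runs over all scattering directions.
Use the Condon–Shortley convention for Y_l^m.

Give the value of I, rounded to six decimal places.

-0.023961

Rules hold: Σm=0, L=10 even, 3≤3≤7.
N = 11·5·7 = 385
Δ = 4!·6!·0!/11! = 1/2310
Racah Σ t=2..2: t=2:+1/144 = 1/144
⇒ 3j(5 2 3; 0 0 0)² = 10/231, sgn -1
Racah Σ t=0..0: t=0:+1/17280 = 1/17280
⇒ 3j(5 2 3; -1 -2 3)² = 1/2310, sgn +1
4πI² = N·(3j₀)²·(3jₘ)² = 5/693
I = -1·√(0.00721501/4π) = -0.02396147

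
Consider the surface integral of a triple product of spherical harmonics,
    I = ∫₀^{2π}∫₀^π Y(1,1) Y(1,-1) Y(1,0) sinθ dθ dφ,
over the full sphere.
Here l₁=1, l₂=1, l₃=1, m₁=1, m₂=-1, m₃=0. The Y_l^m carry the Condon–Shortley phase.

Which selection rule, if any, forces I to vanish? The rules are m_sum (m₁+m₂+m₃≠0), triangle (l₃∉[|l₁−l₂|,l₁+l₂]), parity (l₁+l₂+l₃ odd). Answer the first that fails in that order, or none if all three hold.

azimuthal sum: 1 − 1 + 0 = 0  ✓
0 ≤ 1 ≤ 2 (triangle on l)  ✓
L = 1 + 1 + 1 = 3 (odd)  ✗

parity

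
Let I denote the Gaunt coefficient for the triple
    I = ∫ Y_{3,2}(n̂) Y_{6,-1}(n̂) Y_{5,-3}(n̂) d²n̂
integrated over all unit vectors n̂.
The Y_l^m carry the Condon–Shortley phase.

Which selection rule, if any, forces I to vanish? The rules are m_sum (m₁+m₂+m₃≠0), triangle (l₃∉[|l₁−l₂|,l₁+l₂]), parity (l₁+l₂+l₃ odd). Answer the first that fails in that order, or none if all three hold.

azimuthal sum: 2 − 1 − 3 = -2  ✗
3 ≤ 5 ≤ 9 (triangle on l)
L = 3 + 6 + 5 = 14 (even)

m_sum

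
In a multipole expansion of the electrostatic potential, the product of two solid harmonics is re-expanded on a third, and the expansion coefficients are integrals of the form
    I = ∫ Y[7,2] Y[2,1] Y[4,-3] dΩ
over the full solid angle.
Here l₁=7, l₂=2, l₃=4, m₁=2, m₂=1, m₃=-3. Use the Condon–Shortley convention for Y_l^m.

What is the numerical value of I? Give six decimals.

0.000000

l₃=4 ∉ [5,9] — triangle fails ⇒ I = 0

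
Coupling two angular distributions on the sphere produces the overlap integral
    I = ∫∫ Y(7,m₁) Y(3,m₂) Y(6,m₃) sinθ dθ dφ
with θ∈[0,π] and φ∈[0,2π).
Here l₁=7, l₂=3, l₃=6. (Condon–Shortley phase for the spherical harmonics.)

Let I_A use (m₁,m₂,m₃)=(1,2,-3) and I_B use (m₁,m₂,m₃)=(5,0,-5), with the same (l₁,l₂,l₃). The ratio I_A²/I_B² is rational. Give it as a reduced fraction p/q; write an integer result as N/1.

12675/11858

Shared (l₁,l₂,l₃)=(7,3,6): N and (l;000)² cancel in I_A²/I_B².
A: Δ = 4!·10!·2!/17! = 1/2042040; Racah Σ t=3..4: t=3:−1/362880 t=4:+1/1935360 = -13/5806080; ⇒ 3j(7 3 6; 1 2 -3)² = 195/10472, sgn +1
B: Δ = 4!·10!·2!/17! = 1/2042040; Racah Σ t=1..2: t=1:−1/4354560 t=2:+1/14515200 = -1/6220800; ⇒ 3j(7 3 6; 5 0 -5)² = 77/4420, sgn +1
I_A²/I_B² = (195/10472)/(77/4420) = 12675/11858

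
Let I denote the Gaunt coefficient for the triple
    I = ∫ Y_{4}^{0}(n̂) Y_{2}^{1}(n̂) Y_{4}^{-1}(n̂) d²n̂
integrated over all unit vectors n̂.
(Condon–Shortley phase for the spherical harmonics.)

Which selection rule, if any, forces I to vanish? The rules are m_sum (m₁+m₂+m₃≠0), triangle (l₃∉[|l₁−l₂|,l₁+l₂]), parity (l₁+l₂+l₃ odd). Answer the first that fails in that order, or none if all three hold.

none

m₁+m₂+m₃ = 0 + 1 − 1 = 0  ✓
triangle: |4−2|=2 ≤ l₃=4 ≤ 4+2=6  ✓
parity: l₁+l₂+l₃ = 10 is even  ✓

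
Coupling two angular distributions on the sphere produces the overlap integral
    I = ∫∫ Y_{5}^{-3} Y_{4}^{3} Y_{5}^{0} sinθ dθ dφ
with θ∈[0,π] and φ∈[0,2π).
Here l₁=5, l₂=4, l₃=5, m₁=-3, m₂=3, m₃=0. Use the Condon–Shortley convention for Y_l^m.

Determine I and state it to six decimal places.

m-sum 0 ✓  L=14 even ✓  1≤5≤9 ✓
Π(2lᵢ+1) = 11×9×11 = 1089
triangle coeff Δ(5,4,5) = 1/3153150
Σ_t [0,4]: t=0:+1/69120 t=1:−1/1728 t=2:+1/576 t=3:−1/1728 t=4:+1/69120 = 7/11520
(3j)²=2/143 [(5 4 5; 0 0 0)], sign=-1
Σ_t [3,4]: t=3:−1/17280 t=4:+1/6912 = 1/11520
(3j)²=2/143 [(5 4 5; -3 3 0)], sign=-1
⇒ 4πI² = 36/169
I = (+1)√(36/169/(4π)) = 0.13019760

0.130198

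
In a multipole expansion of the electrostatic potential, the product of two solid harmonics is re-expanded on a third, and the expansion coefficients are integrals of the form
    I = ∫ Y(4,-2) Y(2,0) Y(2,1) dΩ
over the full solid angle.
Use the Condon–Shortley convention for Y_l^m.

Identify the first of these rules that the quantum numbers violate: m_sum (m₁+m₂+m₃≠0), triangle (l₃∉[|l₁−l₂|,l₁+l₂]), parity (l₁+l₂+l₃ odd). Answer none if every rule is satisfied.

m_sum

Σmᵢ = -1  ✗
l₃∈[|l₁−l₂|,l₁+l₂]=[2,6], have l₃=2
Σlᵢ = 8 ⇒ even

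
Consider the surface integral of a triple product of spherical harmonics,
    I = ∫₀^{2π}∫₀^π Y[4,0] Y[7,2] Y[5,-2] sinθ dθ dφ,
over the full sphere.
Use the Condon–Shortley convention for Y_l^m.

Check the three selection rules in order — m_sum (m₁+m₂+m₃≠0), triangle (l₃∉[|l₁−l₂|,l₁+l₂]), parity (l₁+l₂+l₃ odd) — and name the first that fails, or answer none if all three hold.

Σmᵢ = 0  ✓
l₃∈[|l₁−l₂|,l₁+l₂]=[3,11], have l₃=5  ✓
Σlᵢ = 16 ⇒ even  ✓

none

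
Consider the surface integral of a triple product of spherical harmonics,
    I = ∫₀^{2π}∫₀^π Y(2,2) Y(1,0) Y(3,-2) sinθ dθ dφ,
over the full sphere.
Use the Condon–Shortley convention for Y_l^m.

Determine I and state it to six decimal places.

0.184674

m-sum 0 ✓  L=6 even ✓  1≤3≤3 ✓
Π(2lᵢ+1) = 5×3×7 = 105
triangle coeff Δ(2,1,3) = 1/105
Σ_t [0,0]: t=0:+1/4 = 1/4
(3j)²=3/35 [(2 1 3; 0 0 0)], sign=-1
Σ_t [0,0]: t=0:+1/24 = 1/24
(3j)²=1/21 [(2 1 3; 2 0 -2)], sign=-1
⇒ 4πI² = 3/7
I = (+1)√(3/7/(4π)) = 0.18467439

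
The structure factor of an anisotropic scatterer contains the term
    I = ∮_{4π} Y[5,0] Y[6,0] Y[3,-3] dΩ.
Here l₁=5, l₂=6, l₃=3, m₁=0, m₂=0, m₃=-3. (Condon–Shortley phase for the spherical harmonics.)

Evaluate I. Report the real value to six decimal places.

m-sum = 0 + 0 − 3 = -3 ≠ 0 ⇒ I = 0

0.000000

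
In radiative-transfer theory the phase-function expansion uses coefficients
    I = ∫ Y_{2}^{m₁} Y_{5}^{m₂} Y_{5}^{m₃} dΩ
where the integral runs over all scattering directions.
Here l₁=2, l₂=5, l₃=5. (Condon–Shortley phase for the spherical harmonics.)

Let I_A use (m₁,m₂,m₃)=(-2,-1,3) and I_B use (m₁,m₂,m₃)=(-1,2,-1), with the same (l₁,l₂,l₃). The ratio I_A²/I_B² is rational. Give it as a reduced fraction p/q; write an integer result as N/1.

Shared (l₁,l₂,l₃)=(2,5,5): N and (l;000)² cancel in I_A²/I_B².
A: Δ = 2!·2!·8!/13! = 1/38610; Racah Σ t=2..2: t=2:+1/5760 = 1/5760; ⇒ 3j(2 5 5; -2 -1 3)² = 56/2145, sgn +1
B: Δ = 2!·2!·8!/13! = 1/38610; Racah Σ t=1..2: t=1:−1/2880 t=2:+1/1440 = 1/2880; ⇒ 3j(2 5 5; -1 2 -1)² = 7/715, sgn +1
I_A²/I_B² = (56/2145)/(7/715) = 8/3

8/3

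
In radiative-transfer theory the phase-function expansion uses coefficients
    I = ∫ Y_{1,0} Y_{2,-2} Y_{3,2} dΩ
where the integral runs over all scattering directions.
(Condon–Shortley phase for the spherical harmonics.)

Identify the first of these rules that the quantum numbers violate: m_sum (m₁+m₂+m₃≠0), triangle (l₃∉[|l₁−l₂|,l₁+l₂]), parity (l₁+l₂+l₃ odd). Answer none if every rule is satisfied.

none

Σmᵢ = 0  ✓
l₃∈[|l₁−l₂|,l₁+l₂]=[1,3], have l₃=3  ✓
Σlᵢ = 6 ⇒ even  ✓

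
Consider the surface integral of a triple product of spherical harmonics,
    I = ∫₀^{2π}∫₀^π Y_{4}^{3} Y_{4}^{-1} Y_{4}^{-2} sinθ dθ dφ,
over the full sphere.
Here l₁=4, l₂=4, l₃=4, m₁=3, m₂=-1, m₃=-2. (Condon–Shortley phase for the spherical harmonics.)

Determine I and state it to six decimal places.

-0.063661

m-sum 0 ✓  L=12 even ✓  0≤4≤8 ✓
Π(2lᵢ+1) = 9×9×9 = 729
triangle coeff Δ(4,4,4) = 1/450450
Σ_t [0,4]: t=0:+1/13824 t=1:−1/216 t=2:+1/64 t=3:−1/216 t=4:+1/13824 = 5/768
(3j)²=18/1001 [(4 4 4; 0 0 0)], sign=+1
Σ_t [0,1]: t=0:+1/864 t=1:−1/576 = -1/1728
(3j)²=5/1287 [(4 4 4; 3 -1 -2)], sign=-1
⇒ 4πI² = 7290/143143
I = (-1)√(7290/143143/(4π)) = -0.06366105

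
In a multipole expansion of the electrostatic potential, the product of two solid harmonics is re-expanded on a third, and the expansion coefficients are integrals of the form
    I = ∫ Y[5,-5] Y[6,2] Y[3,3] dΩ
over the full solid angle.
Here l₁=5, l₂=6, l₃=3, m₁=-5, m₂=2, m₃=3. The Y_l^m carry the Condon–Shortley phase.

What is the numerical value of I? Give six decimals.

-0.036034

Rules hold: Σm=0, L=14 even, 1≤3≤11.
N = 11·13·7 = 1001
Δ = 8!·2!·4!/15! = 1/675675
Racah Σ t=3..5: t=3:−1/8640 t=4:+1/2304 t=5:−1/8640 = 7/34560
⇒ 3j(5 6 3; 0 0 0)² = 7/429, sgn -1
Racah Σ t=8..8: t=8:+1/1935360 = 1/1935360
⇒ 3j(5 6 3; -5 2 3)² = 1/1001, sgn +1
4πI² = N·(3j₀)²·(3jₘ)² = 7/429
I = -1·√(0.016317/4π) = -0.03603425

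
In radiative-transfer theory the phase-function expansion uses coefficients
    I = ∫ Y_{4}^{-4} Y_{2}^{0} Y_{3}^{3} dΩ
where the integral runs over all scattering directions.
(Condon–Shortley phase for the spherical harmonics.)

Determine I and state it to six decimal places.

Σmᵢ = -1 ≠ 0, so the φ-integral vanishes; I = 0

0.000000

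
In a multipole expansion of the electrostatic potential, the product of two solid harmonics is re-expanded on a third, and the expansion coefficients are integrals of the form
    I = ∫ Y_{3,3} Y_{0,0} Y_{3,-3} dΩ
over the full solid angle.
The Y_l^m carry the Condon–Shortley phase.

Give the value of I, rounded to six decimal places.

Checks pass: Σm=0; 6 even; l₃=3∈[3,3].
(2·3+1)(2·0+1)(2·3+1) = 49
Δ: 0! 6! 0! / 7! → 1/7
sum: t=0:+1/36 = 1/36
3j²(3 0 3; 0 0 0) = Δ·Π!·Σ² = 1/7  (sign -1)
sum: t=0:+1/720 = 1/720
3j²(3 0 3; 3 0 -3) = Δ·Π!·Σ² = 1/7  (sign +1)
combine: 4πI² = 49·1/7·1/7 = 1/1
take √, sign -1: I = -0.28209479

-0.282095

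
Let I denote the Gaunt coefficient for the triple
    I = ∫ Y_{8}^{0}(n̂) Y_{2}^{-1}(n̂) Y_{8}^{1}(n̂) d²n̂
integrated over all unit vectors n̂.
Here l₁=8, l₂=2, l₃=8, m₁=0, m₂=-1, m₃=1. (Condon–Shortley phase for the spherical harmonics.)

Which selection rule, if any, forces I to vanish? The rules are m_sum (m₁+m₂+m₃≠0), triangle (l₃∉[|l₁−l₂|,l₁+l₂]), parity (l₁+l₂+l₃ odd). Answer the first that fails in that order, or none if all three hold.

none

azimuthal sum: 0 − 1 + 1 = 0  ✓
6 ≤ 8 ≤ 10 (triangle on l)  ✓
L = 8 + 2 + 8 = 18 (even)  ✓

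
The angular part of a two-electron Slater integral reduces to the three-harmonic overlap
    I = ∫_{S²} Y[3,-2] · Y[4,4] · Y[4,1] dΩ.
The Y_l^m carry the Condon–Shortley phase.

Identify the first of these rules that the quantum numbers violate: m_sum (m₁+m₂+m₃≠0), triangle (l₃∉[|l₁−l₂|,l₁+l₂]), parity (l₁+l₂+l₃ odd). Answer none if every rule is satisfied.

m_sum

Σmᵢ = 3  ✗
l₃∈[|l₁−l₂|,l₁+l₂]=[1,7], have l₃=4
Σlᵢ = 11 ⇒ odd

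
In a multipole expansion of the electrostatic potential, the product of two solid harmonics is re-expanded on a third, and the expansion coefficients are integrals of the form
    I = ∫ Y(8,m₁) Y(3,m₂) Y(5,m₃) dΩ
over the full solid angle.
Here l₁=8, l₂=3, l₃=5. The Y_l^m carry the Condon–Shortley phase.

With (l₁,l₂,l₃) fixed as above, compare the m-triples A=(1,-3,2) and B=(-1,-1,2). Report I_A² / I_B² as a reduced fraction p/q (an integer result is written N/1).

l's match ⇒ only the (l;m) 3-j factors differ between A and B.
A: triangle coeff Δ(8,3,5) = 1/136136; Σ_t [0,0]: t=0:+1/21772800 = 1/21772800; (3j)²=3/4862 [(8 3 5; 1 -3 2)], sign=-1
B: triangle coeff Δ(8,3,5) = 1/136136; Σ_t [2,2]: t=2:+1/1451520 = 1/1451520; (3j)²=45/4862 [(8 3 5; -1 -1 2)], sign=-1
I_A²/I_B² = (3/4862)/(45/4862) = 1/15

1/15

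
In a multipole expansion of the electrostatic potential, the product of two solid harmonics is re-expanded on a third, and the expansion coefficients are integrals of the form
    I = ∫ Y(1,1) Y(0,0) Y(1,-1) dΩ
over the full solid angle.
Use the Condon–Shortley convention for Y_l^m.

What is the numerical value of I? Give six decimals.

Checks pass: Σm=0; 2 even; l₃=1∈[1,1].
(2·1+1)(2·0+1)(2·1+1) = 9
Δ: 0! 2! 0! / 3! → 1/3
sum: t=0:+1/1 = 1/1
3j²(1 0 1; 0 0 0) = Δ·Π!·Σ² = 1/3  (sign -1)
sum: t=0:+1/2 = 1/2
3j²(1 0 1; 1 0 -1) = Δ·Π!·Σ² = 1/3  (sign +1)
combine: 4πI² = 9·1/3·1/3 = 1/1
take √, sign -1: I = -0.28209479

-0.282095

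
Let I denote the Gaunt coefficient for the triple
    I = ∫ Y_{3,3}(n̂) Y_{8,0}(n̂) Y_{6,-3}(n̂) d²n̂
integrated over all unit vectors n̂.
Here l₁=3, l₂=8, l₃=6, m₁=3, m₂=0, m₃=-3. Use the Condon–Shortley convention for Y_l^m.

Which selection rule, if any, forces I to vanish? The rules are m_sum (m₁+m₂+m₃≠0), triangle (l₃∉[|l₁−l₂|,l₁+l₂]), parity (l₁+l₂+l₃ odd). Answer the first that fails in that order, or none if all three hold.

parity

m₁+m₂+m₃ = 3 + 0 − 3 = 0  ✓
triangle: |3−8|=5 ≤ l₃=6 ≤ 3+8=11  ✓
parity: l₁+l₂+l₃ = 17 is odd  ✗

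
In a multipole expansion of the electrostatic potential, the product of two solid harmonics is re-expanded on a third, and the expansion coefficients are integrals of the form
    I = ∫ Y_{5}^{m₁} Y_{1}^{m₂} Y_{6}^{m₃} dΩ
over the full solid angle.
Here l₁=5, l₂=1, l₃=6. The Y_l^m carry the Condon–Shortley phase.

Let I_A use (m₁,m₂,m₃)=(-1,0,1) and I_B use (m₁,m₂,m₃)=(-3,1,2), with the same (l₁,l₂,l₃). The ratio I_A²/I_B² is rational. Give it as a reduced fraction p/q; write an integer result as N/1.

35/6

Shared (l₁,l₂,l₃)=(5,1,6): N and (l;000)² cancel in I_A²/I_B².
A: Δ = 0!·10!·2!/13! = 1/858; Racah Σ t=0..0: t=0:+1/17280 = 1/17280; ⇒ 3j(5 1 6; -1 0 1)² = 35/858, sgn -1
B: Δ = 0!·10!·2!/13! = 1/858; Racah Σ t=0..0: t=0:+1/161280 = 1/161280; ⇒ 3j(5 1 6; -3 1 2)² = 1/143, sgn +1
I_A²/I_B² = (35/858)/(1/143) = 35/6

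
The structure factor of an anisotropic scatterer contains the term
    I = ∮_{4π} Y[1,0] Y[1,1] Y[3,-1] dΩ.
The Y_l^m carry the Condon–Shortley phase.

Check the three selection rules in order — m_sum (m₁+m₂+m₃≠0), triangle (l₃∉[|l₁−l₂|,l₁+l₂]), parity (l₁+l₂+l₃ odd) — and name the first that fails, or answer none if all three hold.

triangle

azimuthal sum: 0 + 1 − 1 = 0  ✓
0 ≤ 3 ≤ 2 (triangle on l)  ✗
L = 1 + 1 + 3 = 5 (odd)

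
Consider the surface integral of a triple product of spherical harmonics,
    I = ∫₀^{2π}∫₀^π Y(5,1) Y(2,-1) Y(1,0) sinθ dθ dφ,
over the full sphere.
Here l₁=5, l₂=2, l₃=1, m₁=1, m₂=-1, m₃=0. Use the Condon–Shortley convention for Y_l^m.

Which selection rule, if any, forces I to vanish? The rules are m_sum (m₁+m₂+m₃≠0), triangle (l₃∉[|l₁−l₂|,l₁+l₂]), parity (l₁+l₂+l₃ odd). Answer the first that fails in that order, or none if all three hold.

m₁+m₂+m₃ = 1 − 1 + 0 = 0  ✓
triangle: |5−2|=3 ≤ l₃=1 ≤ 5+2=7  ✗
parity: l₁+l₂+l₃ = 8 is even

triangle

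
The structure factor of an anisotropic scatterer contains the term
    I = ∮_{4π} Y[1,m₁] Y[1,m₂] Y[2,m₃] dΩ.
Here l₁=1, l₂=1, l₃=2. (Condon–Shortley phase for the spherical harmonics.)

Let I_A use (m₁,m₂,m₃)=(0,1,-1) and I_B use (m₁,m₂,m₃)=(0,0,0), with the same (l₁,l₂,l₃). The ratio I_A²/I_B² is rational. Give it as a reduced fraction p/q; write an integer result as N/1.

Same 1,1,2: normalisation and zero-m 3j drop out of the ratio.
A: Δ: 0! 2! 2! / 5! → 1/30; sum: t=0:+1/2 = 1/2; 3j²(1 1 2; 0 1 -1) = Δ·Π!·Σ² = 1/10  (sign -1)
B: Δ: 0! 2! 2! / 5! → 1/30; sum: t=0:+1/1 = 1/1; 3j²(1 1 2; 0 0 0) = Δ·Π!·Σ² = 2/15  (sign +1)
I_A²/I_B² = (1/10)/(2/15) = 3/4

3/4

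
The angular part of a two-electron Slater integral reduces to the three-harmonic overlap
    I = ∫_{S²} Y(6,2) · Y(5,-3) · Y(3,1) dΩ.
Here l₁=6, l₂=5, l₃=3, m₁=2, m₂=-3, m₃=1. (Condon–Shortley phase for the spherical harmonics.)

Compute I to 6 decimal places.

-0.145631

Rules hold: Σm=0, L=14 even, 1≤3≤11.
N = 13·11·7 = 1001
Δ = 8!·4!·2!/15! = 1/675675
Racah Σ t=3..5: t=3:−1/8640 t=4:+1/2304 t=5:−1/8640 = 7/34560
⇒ 3j(6 5 3; 0 0 0)² = 7/429, sgn -1
Racah Σ t=0..2: t=0:+1/1935360 t=1:−1/30240 t=2:+1/11520 = 1/18432
⇒ 3j(6 5 3; 2 -3 1)² = 7/429, sgn +1
4πI² = N·(3j₀)²·(3jₘ)² = 343/1287
I = -1·√(0.266511/4π) = -0.14563067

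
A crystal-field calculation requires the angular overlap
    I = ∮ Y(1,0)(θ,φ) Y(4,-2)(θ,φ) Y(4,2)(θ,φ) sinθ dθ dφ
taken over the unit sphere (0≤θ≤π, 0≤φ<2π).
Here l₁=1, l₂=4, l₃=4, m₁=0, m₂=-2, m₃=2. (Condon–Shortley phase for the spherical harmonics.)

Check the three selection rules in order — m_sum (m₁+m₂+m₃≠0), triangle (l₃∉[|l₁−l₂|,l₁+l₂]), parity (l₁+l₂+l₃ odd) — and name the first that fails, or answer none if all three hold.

m₁+m₂+m₃ = 0 − 2 + 2 = 0  ✓
triangle: |1−4|=3 ≤ l₃=4 ≤ 1+4=5  ✓
parity: l₁+l₂+l₃ = 9 is odd  ✗

parity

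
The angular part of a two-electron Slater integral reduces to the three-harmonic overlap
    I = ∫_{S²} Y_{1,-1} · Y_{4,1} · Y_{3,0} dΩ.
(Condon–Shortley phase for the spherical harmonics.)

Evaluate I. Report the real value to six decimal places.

-0.194664

Checks pass: Σm=0; 8 even; l₃=3∈[3,5].
(2·1+1)(2·4+1)(2·3+1) = 189
Δ: 2! 0! 6! / 9! → 1/252
sum: t=1:−1/36 = -1/36
3j²(1 4 3; 0 0 0) = Δ·Π!·Σ² = 4/63  (sign +1)
sum: t=2:+1/72 = 1/72
3j²(1 4 3; -1 1 0) = Δ·Π!·Σ² = 5/126  (sign -1)
combine: 4πI² = 189·4/63·5/126 = 10/21
take √, sign -1: I = -0.19466390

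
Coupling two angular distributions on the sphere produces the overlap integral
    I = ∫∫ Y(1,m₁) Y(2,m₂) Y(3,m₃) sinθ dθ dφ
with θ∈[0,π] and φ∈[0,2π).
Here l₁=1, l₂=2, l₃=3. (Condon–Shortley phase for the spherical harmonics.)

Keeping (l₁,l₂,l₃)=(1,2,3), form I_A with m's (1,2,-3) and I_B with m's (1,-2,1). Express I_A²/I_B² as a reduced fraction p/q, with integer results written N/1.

l's match ⇒ only the (l;m) 3-j factors differ between A and B.
A: triangle coeff Δ(1,2,3) = 1/105; Σ_t [0,0]: t=0:+1/48 = 1/48; (3j)²=1/7 [(1 2 3; 1 2 -3)], sign=+1
B: triangle coeff Δ(1,2,3) = 1/105; Σ_t [0,0]: t=0:+1/48 = 1/48; (3j)²=1/105 [(1 2 3; 1 -2 1)], sign=+1
I_A²/I_B² = (1/7)/(1/105) = 15/1

15/1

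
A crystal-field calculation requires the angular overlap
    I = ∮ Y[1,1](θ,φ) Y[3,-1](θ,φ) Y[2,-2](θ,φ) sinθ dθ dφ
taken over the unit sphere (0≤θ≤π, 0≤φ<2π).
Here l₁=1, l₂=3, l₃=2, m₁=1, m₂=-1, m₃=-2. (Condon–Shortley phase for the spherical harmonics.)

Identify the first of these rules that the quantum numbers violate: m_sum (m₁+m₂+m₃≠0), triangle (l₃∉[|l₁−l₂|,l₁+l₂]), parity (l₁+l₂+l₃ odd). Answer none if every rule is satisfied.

m₁+m₂+m₃ = 1 − 1 − 2 = -2  ✗
triangle: |1−3|=2 ≤ l₃=2 ≤ 1+3=4
parity: l₁+l₂+l₃ = 6 is even

m_sum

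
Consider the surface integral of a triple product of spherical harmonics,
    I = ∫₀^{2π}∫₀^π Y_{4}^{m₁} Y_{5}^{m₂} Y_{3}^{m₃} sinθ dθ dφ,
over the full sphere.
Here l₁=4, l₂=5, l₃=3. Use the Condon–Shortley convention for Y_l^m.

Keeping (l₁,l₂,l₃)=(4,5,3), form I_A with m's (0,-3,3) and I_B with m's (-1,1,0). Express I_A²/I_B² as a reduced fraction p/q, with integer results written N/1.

Same 4,5,3: normalisation and zero-m 3j drop out of the ratio.
A: Δ: 6! 2! 4! / 13! → 1/180180; sum: t=2:+1/2304 = 1/2304; 3j²(4 5 3; 0 -3 3) = Δ·Π!·Σ² = 5/143  (sign +1)
B: Δ: 6! 2! 4! / 13! → 1/180180; sum: t=3:−1/432 t=4:+1/192 t=5:−1/1440 = 19/8640; 3j²(4 5 3; -1 1 0) = Δ·Π!·Σ² = 361/30030  (sign -1)
I_A²/I_B² = (5/143)/(361/30030) = 1050/361

1050/361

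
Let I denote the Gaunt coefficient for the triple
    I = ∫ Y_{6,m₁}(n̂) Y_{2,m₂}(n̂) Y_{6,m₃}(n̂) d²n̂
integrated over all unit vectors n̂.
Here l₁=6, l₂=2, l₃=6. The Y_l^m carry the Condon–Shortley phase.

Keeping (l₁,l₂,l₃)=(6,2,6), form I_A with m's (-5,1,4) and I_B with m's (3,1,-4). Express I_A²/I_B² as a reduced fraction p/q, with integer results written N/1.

297/245

Shared (l₁,l₂,l₃)=(6,2,6): N and (l;000)² cancel in I_A²/I_B².
A: Δ = 2!·10!·2!/15! = 1/90090; Racah Σ t=1..2: t=1:−1/7257600 t=2:+1/725760 = 1/806400; ⇒ 3j(6 2 6; -5 1 4)² = 27/910, sgn +1
B: Δ = 2!·10!·2!/15! = 1/90090; Racah Σ t=1..2: t=1:−1/161280 t=2:+1/725760 = -1/207360; ⇒ 3j(6 2 6; 3 1 -4)² = 7/286, sgn -1
I_A²/I_B² = (27/910)/(7/286) = 297/245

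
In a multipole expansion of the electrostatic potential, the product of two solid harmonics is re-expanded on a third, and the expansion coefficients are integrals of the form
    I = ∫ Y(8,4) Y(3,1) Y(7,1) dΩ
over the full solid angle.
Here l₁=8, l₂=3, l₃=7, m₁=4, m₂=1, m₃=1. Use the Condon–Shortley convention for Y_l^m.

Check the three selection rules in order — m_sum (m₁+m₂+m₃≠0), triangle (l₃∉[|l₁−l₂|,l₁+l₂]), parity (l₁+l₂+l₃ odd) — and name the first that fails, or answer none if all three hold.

m_sum

azimuthal sum: 4 + 1 + 1 = 6  ✗
5 ≤ 7 ≤ 11 (triangle on l)
L = 8 + 3 + 7 = 18 (even)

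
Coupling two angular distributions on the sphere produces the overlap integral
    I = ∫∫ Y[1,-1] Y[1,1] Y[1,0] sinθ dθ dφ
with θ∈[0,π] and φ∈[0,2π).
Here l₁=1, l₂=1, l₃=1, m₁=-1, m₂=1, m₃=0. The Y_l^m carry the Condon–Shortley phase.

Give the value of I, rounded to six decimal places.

l₁+l₂+l₃=3 is odd: 3j(l;000)=0 ⇒ I=0

0.000000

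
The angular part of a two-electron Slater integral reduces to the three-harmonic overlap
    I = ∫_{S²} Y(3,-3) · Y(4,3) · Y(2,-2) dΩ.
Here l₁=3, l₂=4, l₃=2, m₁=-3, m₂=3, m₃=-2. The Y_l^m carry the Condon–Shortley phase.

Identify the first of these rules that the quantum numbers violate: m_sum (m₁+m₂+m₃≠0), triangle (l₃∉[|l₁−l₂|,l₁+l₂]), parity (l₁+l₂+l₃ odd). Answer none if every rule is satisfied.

m₁+m₂+m₃ = -3 + 3 − 2 = -2  ✗
triangle: |3−4|=1 ≤ l₃=2 ≤ 3+4=7
parity: l₁+l₂+l₃ = 9 is odd

m_sum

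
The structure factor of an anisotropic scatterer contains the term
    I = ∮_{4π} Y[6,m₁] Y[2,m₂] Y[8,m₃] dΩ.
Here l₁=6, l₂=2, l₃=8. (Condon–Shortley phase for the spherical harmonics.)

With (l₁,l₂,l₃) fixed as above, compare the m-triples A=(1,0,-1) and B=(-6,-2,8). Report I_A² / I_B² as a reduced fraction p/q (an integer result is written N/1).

Same 6,2,8: normalisation and zero-m 3j drop out of the ratio.
A: Δ: 0! 12! 4! / 17! → 1/30940; sum: t=0:+1/2419200 = 1/2419200; 3j²(6 2 8; 1 0 -1) = Δ·Π!·Σ² = 27/1105  (sign -1)
B: Δ: 0! 12! 4! / 17! → 1/30940; sum: t=0:+1/11496038400 = 1/11496038400; 3j²(6 2 8; -6 -2 8) = Δ·Π!·Σ² = 1/17  (sign +1)
I_A²/I_B² = (27/1105)/(1/17) = 27/65

27/65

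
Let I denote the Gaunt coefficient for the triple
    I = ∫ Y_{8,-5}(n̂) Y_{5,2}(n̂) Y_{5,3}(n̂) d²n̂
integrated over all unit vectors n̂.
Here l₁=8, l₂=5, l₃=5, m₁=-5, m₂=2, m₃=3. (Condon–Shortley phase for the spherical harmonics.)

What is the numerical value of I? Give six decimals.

m-sum 0 ✓  L=18 even ✓  3≤5≤13 ✓
Π(2lᵢ+1) = 17×11×11 = 2057
triangle coeff Δ(8,5,5) = 1/37413090
Σ_t [3,5]: t=3:−1/1036800 t=4:+1/331776 t=5:−1/1036800 = 1/921600
(3j)²=490/46189 [(8 5 5; 0 0 0)], sign=-1
Σ_t [5,7]: t=5:−1/58060800 t=6:+1/7257600 t=7:−1/14515200 = 1/19353600
(3j)²=21/3230 [(8 5 5; -5 2 3)], sign=+1
⇒ 4πI² = 11319/79781
I = (-1)√(11319/79781/(4π)) = -0.10625500

-0.106255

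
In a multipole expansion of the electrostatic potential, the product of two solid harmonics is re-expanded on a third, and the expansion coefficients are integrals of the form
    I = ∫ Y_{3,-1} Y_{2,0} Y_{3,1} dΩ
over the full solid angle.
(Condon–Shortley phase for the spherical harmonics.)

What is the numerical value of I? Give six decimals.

Rules hold: Σm=0, L=8 even, 1≤3≤5.
N = 7·5·7 = 245
Δ = 2!·4!·2!/9! = 1/3780
Racah Σ t=0..2: t=0:+1/24 t=1:−1/4 t=2:+1/24 = -1/6
⇒ 3j(3 2 3; 0 0 0)² = 4/105, sgn +1
Racah Σ t=0..2: t=0:+1/96 t=1:−1/6 t=2:+1/16 = -3/32
⇒ 3j(3 2 3; -1 0 1)² = 3/140, sgn -1
4πI² = N·(3j₀)²·(3jₘ)² = 1/5
I = -1·√(0.2/4π) = -0.12615663

-0.126157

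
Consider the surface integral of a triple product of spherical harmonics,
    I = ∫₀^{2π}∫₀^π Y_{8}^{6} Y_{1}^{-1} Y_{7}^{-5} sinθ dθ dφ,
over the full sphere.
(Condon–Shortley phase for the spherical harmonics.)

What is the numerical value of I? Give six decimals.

m-sum 0 ✓  L=16 even ✓  7≤7≤9 ✓
Π(2lᵢ+1) = 17×3×15 = 765
triangle coeff Δ(8,1,7) = 1/2040
Σ_t [1,1]: t=1:−1/25401600 = -1/25401600
(3j)²=8/255 [(8 1 7; 0 0 0)], sign=+1
Σ_t [0,0]: t=0:+1/1916006400 = 1/1916006400
(3j)²=91/2040 [(8 1 7; 6 -1 -5)], sign=+1
⇒ 4πI² = 91/85
I = (+1)√(91/85/(4π)) = 0.29188132

0.291881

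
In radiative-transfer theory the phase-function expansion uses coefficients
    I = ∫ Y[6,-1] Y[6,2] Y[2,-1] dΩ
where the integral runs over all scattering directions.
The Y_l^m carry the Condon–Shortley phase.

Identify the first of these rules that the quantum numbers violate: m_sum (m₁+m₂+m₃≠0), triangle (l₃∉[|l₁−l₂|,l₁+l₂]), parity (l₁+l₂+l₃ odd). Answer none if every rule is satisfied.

none

azimuthal sum: -1 + 2 − 1 = 0  ✓
0 ≤ 2 ≤ 12 (triangle on l)  ✓
L = 6 + 6 + 2 = 14 (even)  ✓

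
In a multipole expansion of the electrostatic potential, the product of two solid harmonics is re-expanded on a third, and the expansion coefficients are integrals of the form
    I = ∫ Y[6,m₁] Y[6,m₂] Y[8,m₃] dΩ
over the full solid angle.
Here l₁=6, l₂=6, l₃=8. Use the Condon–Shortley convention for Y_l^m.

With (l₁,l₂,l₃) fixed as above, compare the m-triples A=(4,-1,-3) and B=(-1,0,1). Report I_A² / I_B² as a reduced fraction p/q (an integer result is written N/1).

11/30

l's match ⇒ only the (l;m) 3-j factors differ between A and B.
A: triangle coeff Δ(6,6,8) = 1/1309458150; Σ_t [0,2]: t=0:+1/24883200 t=1:−1/17418240 t=2:+1/116121600 = -1/116121600; (3j)²=5/4199 [(6 6 8; 4 -1 -3)], sign=+1
B: triangle coeff Δ(6,6,8) = 1/1309458150; Σ_t [0,4]: t=0:+1/174182400 t=1:−1/6220800 t=2:+1/1658880 t=3:−1/2488320 t=4:+1/24883200 = 1/11612160; (3j)²=150/46189 [(6 6 8; -1 0 1)], sign=-1
I_A²/I_B² = (5/4199)/(150/46189) = 11/30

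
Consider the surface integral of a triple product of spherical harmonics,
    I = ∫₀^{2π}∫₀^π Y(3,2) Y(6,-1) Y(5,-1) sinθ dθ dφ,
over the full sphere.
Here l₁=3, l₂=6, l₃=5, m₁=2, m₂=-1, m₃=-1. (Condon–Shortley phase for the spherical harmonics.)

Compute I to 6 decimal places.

Rules hold: Σm=0, L=14 even, 3≤5≤9.
N = 7·13·11 = 1001
Δ = 4!·2!·8!/15! = 1/675675
Racah Σ t=1..3: t=1:−1/8640 t=2:+1/2304 t=3:−1/8640 = 7/34560
⇒ 3j(3 6 5; 0 0 0)² = 7/429, sgn -1
Racah Σ t=0..1: t=0:+1/17280 t=1:−1/6912 = -1/11520
⇒ 3j(3 6 5; 2 -1 -1)² = 2/143, sgn -1
4πI² = N·(3j₀)²·(3jₘ)² = 98/429
I = +1·√(0.228438/4π) = 0.13482780

0.134828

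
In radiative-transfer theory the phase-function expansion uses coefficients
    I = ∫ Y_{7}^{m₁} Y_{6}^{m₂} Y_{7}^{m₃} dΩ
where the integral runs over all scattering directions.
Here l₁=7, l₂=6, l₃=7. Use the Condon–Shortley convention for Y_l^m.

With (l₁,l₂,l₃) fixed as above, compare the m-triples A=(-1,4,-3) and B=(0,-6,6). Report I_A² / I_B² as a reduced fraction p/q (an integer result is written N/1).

Shared (l₁,l₂,l₃)=(7,6,7): N and (l;000)² cancel in I_A²/I_B².
A: Δ = 6!·8!·6!/21! = 1/2444321880; Racah Σ t=4..6: t=4:+1/19906560 t=5:−1/10368000 t=6:+1/49766400 = -13/497664000; ⇒ 3j(7 6 7; -1 4 -3)² = 91/17765, sgn -1
B: Δ = 6!·8!·6!/21! = 1/2444321880; Racah Σ t=0..0: t=0:+1/2612736000 = 1/2612736000; ⇒ 3j(7 6 7; 0 -6 6)² = 22/4845, sgn -1
I_A²/I_B² = (91/17765)/(22/4845) = 273/242

273/242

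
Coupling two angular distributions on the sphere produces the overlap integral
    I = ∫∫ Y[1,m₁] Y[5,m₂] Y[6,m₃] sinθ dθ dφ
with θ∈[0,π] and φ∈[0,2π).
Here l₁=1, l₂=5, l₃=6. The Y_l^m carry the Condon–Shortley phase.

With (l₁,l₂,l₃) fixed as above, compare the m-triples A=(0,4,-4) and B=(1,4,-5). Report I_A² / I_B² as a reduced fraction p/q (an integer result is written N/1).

4/11

Shared (l₁,l₂,l₃)=(1,5,6): N and (l;000)² cancel in I_A²/I_B².
A: Δ = 0!·2!·10!/13! = 1/858; Racah Σ t=0..0: t=0:+1/362880 = 1/362880; ⇒ 3j(1 5 6; 0 4 -4)² = 10/429, sgn +1
B: Δ = 0!·2!·10!/13! = 1/858; Racah Σ t=0..0: t=0:+1/725760 = 1/725760; ⇒ 3j(1 5 6; 1 4 -5)² = 5/78, sgn -1
I_A²/I_B² = (10/429)/(5/78) = 4/11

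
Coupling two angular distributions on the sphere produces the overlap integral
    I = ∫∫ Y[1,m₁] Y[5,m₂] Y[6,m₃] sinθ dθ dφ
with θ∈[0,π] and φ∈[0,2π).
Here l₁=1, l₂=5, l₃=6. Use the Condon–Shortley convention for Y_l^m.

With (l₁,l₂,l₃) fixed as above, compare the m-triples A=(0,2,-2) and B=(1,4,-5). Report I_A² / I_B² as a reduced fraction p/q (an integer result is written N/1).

32/55

l's match ⇒ only the (l;m) 3-j factors differ between A and B.
A: triangle coeff Δ(1,5,6) = 1/858; Σ_t [0,0]: t=0:+1/30240 = 1/30240; (3j)²=16/429 [(1 5 6; 0 2 -2)], sign=+1
B: triangle coeff Δ(1,5,6) = 1/858; Σ_t [0,0]: t=0:+1/725760 = 1/725760; (3j)²=5/78 [(1 5 6; 1 4 -5)], sign=-1
I_A²/I_B² = (16/429)/(5/78) = 32/55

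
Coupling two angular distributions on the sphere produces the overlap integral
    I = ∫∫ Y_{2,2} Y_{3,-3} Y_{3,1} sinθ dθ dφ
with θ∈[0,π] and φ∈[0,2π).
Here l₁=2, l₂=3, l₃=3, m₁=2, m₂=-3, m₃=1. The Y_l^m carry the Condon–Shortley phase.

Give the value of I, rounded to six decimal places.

Checks pass: Σm=0; 8 even; l₃=3∈[1,5].
(2·2+1)(2·3+1)(2·3+1) = 245
Δ: 2! 2! 4! / 9! → 1/3780
sum: t=0:+1/24 t=1:−1/4 t=2:+1/24 = -1/6
3j²(2 3 3; 0 0 0) = Δ·Π!·Σ² = 4/105  (sign +1)
sum: t=0:+1/96 = 1/96
3j²(2 3 3; 2 -3 1) = Δ·Π!·Σ² = 1/42  (sign +1)
combine: 4πI² = 245·4/105·1/42 = 2/9
take √, sign +1: I = 0.13298076

0.132981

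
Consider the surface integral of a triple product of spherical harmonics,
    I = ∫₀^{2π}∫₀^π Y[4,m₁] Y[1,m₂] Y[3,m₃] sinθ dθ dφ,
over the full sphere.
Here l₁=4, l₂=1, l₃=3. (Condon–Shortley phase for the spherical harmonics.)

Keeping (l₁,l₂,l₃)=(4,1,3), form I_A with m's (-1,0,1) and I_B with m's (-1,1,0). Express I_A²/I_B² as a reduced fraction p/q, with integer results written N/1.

3/2

Same 4,1,3: normalisation and zero-m 3j drop out of the ratio.
A: Δ: 2! 6! 0! / 9! → 1/252; sum: t=1:−1/48 = -1/48; 3j²(4 1 3; -1 0 1) = Δ·Π!·Σ² = 5/84  (sign -1)
B: Δ: 2! 6! 0! / 9! → 1/252; sum: t=2:+1/72 = 1/72; 3j²(4 1 3; -1 1 0) = Δ·Π!·Σ² = 5/126  (sign -1)
I_A²/I_B² = (5/84)/(5/126) = 3/2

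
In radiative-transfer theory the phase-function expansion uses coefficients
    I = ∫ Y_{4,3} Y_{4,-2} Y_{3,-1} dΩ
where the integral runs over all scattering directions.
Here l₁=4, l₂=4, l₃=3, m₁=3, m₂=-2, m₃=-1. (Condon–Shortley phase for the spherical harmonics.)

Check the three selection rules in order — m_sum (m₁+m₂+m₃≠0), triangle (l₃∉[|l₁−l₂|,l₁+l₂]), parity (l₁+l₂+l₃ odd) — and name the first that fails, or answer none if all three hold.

parity

m₁+m₂+m₃ = 3 − 2 − 1 = 0  ✓
triangle: |4−4|=0 ≤ l₃=3 ≤ 4+4=8  ✓
parity: l₁+l₂+l₃ = 11 is odd  ✗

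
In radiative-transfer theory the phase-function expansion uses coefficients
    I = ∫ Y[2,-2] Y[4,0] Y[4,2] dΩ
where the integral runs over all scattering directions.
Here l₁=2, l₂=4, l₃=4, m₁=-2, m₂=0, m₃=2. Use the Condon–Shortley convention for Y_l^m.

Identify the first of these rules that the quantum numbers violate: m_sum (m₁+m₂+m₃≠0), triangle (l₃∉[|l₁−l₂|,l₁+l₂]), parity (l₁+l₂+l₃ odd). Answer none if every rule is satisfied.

m₁+m₂+m₃ = -2 + 0 + 2 = 0  ✓
triangle: |2−4|=2 ≤ l₃=4 ≤ 2+4=6  ✓
parity: l₁+l₂+l₃ = 10 is even  ✓

none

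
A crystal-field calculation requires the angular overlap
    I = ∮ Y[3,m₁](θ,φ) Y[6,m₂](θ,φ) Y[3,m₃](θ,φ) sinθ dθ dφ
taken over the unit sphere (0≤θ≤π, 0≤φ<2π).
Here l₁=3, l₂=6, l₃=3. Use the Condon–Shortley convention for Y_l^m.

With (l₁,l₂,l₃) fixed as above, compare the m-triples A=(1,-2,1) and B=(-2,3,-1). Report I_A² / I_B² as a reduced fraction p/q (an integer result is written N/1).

Same 3,6,3: normalisation and zero-m 3j drop out of the ratio.
A: Δ: 6! 0! 6! / 13! → 1/12012; sum: t=2:+1/2304 = 1/2304; 3j²(3 6 3; 1 -2 1) = Δ·Π!·Σ² = 5/143  (sign +1)
B: Δ: 6! 0! 6! / 13! → 1/12012; sum: t=5:−1/5760 = -1/5760; 3j²(3 6 3; -2 3 -1) = Δ·Π!·Σ² = 9/286  (sign -1)
I_A²/I_B² = (5/143)/(9/286) = 10/9

10/9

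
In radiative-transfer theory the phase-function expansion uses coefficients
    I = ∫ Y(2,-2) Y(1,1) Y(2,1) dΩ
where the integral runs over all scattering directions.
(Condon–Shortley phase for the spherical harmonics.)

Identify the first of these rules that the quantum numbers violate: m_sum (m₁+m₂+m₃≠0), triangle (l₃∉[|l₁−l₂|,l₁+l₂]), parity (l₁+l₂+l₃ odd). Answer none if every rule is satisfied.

m₁+m₂+m₃ = -2 + 1 + 1 = 0  ✓
triangle: |2−1|=1 ≤ l₃=2 ≤ 2+1=3  ✓
parity: l₁+l₂+l₃ = 5 is odd  ✗

parity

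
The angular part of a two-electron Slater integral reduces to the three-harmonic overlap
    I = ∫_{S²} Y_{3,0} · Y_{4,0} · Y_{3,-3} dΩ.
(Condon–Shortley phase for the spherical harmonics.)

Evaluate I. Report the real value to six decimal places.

0.000000

Σmᵢ = -3 ≠ 0, so the φ-integral vanishes; I = 0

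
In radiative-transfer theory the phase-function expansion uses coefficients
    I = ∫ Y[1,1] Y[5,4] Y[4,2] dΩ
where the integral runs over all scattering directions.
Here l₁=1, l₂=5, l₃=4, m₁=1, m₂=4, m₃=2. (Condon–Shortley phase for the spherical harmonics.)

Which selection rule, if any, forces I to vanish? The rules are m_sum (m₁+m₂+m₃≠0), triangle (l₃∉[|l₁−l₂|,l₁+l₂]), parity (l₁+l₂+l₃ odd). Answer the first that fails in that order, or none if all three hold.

m_sum

azimuthal sum: 1 + 4 + 2 = 7  ✗
4 ≤ 4 ≤ 6 (triangle on l)
L = 1 + 5 + 4 = 10 (even)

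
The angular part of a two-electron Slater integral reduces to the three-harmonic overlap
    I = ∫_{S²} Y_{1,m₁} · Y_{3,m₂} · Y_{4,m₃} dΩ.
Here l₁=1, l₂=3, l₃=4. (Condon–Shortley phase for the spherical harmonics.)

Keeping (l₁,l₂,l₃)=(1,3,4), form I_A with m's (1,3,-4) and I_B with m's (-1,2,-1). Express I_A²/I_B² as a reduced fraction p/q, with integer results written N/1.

28/3

Same 1,3,4: normalisation and zero-m 3j drop out of the ratio.
A: Δ: 0! 2! 6! / 9! → 1/252; sum: t=0:+1/1440 = 1/1440; 3j²(1 3 4; 1 3 -4) = Δ·Π!·Σ² = 1/9  (sign +1)
B: Δ: 0! 2! 6! / 9! → 1/252; sum: t=0:+1/240 = 1/240; 3j²(1 3 4; -1 2 -1) = Δ·Π!·Σ² = 1/84  (sign -1)
I_A²/I_B² = (1/9)/(1/84) = 28/3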